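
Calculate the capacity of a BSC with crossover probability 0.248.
0.1919 bits

For a binary symmetric channel (BSC) with error probability p:
Capacity C = 1 - H(p) bits per symbol

where H(p) = -p log₂(p) - (1-p) log₂(1-p) is the binary entropy function.

H(0.248) = 0.8081 bits
C = 1 - 0.8081 = 0.1919 bits per symbol

This means we can reliably transmit up to 0.1919 bits of information per channel use.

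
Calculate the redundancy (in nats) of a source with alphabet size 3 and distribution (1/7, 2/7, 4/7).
0.1429 nats

Redundancy measures how far a source is from maximum entropy:
R = H_max - H(X)

Maximum entropy for 3 symbols: H_max = log_e(3) = 1.0986 nats
Actual entropy: H(X) = 0.9557 nats
Redundancy: R = 1.0986 - 0.9557 = 0.1429 nats

This redundancy represents potential for compression: the source could be compressed by 0.1429 nats per symbol.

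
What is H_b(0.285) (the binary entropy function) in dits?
0.2595 dits

The binary entropy function is:
H(p) = -p log(p) - (1-p) log(1-p)

H(0.285) = -0.285 × log_10(0.285) - 0.715 × log_10(0.715)
H(0.285) = 0.2595 dits

Note: Binary entropy is maximized at p=0.5 (H=1 bit) and minimized at p=0 or p=1 (H=0).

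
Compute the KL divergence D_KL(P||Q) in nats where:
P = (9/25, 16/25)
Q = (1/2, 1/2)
0.0397 nats

KL divergence: D_KL(P||Q) = Σ p(x) log(p(x)/q(x))

Computing term by term:
  x=0: 9/25 × log_e[(9/25)/(1/2)] = 9/25 × -0.3285 = -0.1183
  x=1: 16/25 × log_e[(16/25)/(1/2)] = 16/25 × 0.2469 = 0.1580

D_KL(P||Q) = 0.0397 nats

Note: KL divergence is always non-negative and equals 0 iff P = Q.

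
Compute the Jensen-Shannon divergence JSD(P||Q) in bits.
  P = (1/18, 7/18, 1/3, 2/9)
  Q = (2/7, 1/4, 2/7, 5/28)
0.0753 bits

Jensen-Shannon divergence is:
JSD(P||Q) = 0.5 × D_KL(P||M) + 0.5 × D_KL(Q||M)
where M = 0.5 × (P + Q) is the mixture distribution.

M = 0.5 × (1/18, 7/18, 1/3, 2/9) + 0.5 × (2/7, 1/4, 2/7, 5/28) = (0.170635, 0.319444, 0.309524, 0.200397)

D_KL(P||M) = 0.0892 bits
D_KL(Q||M) = 0.0614 bits

JSD(P||Q) = 0.5 × 0.0892 + 0.5 × 0.0614 = 0.0753 bits

Unlike KL divergence, JSD is symmetric and bounded: 0 ≤ JSD ≤ log(2).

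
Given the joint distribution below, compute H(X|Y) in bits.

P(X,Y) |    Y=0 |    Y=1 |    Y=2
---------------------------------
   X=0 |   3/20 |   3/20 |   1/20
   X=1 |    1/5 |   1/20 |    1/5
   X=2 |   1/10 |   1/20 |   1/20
1.4069 bits

Using the chain rule: H(X|Y) = H(X,Y) - H(Y)

First, compute H(X,Y) = 2.9464 bits

Marginal P(Y) = (9/20, 1/4, 3/10)
H(Y) = 1.5395 bits

H(X|Y) = H(X,Y) - H(Y) = 2.9464 - 1.5395 = 1.4069 bits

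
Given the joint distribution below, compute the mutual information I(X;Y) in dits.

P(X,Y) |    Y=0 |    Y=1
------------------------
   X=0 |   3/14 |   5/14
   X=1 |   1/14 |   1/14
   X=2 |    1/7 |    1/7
0.0034 dits

Mutual information: I(X;Y) = H(X) + H(Y) - H(X,Y)

Marginals:
P(X) = (4/7, 1/7, 2/7), H(X) = 0.4151 dits
P(Y) = (3/7, 4/7), H(Y) = 0.2966 dits

Joint entropy: H(X,Y) = 0.7082 dits

I(X;Y) = 0.4151 + 0.2966 - 0.7082 = 0.0034 dits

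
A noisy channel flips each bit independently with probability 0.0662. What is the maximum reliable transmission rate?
0.6484 bits

For a binary symmetric channel (BSC) with error probability p:
Capacity C = 1 - H(p) bits per symbol

where H(p) = -p log₂(p) - (1-p) log₂(1-p) is the binary entropy function.

H(0.0662) = 0.3516 bits
C = 1 - 0.3516 = 0.6484 bits per symbol

This means we can reliably transmit up to 0.6484 bits of information per channel use.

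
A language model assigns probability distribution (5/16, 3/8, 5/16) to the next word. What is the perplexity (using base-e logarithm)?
2.9885

Perplexity is e^H (or exp(H) for natural log).

First, H = -Σ p log p = 1.0948 nats
Perplexity = e^1.0948 = 2.9885

Interpretation: The model's uncertainty is equivalent to choosing uniformly among 3.0 options.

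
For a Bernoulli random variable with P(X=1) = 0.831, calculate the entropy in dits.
0.1973 dits

The binary entropy function is:
H(p) = -p log(p) - (1-p) log(1-p)

H(0.831) = -0.831 × log_10(0.831) - 0.169 × log_10(0.169)
H(0.831) = 0.1973 dits

Note: Binary entropy is maximized at p=0.5 (H=1 bit) and minimized at p=0 or p=1 (H=0).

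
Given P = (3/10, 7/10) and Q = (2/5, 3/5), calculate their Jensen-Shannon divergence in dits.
0.0024 dits

Jensen-Shannon divergence is:
JSD(P||Q) = 0.5 × D_KL(P||M) + 0.5 × D_KL(Q||M)
where M = 0.5 × (P + Q) is the mixture distribution.

M = 0.5 × (3/10, 7/10) + 0.5 × (2/5, 3/5) = (7/20, 13/20)

D_KL(P||M) = 0.0024 dits
D_KL(Q||M) = 0.0023 dits

JSD(P||Q) = 0.5 × 0.0024 + 0.5 × 0.0023 = 0.0024 dits

Unlike KL divergence, JSD is symmetric and bounded: 0 ≤ JSD ≤ log(2).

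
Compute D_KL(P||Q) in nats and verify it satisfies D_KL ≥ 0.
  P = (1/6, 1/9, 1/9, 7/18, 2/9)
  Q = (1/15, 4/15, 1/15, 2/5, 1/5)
0.1247 nats

KL divergence satisfies the Gibbs inequality: D_KL(P||Q) ≥ 0 for all distributions P, Q.

D_KL(P||Q) = Σ p(x) log(p(x)/q(x))
Term by term:
  x=0: 1/6 × log_e[(1/6)/(1/15)] = 0.1527
  x=1: 1/9 × log_e[(1/9)/(4/15)] = -0.0973
  x=2: 1/9 × log_e[(1/9)/(1/15)] = 0.0568
  x=3: 7/18 × log_e[(7/18)/(2/5)] = -0.0110
  x=4: 2/9 × log_e[(2/9)/(1/5)] = 0.0234
D_KL(P||Q) = 0.1247 nats

D_KL(P||Q) = 0.1247 ≥ 0 ✓

This non-negativity is a fundamental property: relative entropy cannot be negative because it measures how different Q is from P.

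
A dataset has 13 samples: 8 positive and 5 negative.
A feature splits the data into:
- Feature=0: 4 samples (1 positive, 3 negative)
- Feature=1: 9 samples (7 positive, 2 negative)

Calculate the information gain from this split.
0.1825 bits

Information Gain = H(Y) - H(Y|Feature)

Before split:
P(positive) = 8/13 = 0.6154
H(Y) = 0.9612 bits

After split:
Feature=0: H = 0.8113 bits (weight = 4/13)
Feature=1: H = 0.7642 bits (weight = 9/13)
H(Y|Feature) = (4/13)×0.8113 + (9/13)×0.7642 = 0.7787 bits

Information Gain = 0.9612 - 0.7787 = 0.1825 bits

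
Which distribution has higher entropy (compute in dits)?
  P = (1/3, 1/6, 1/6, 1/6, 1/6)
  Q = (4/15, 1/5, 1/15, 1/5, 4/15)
P

Computing entropies in dits:
H(P) = 0.6778
H(Q) = 0.6641

Distribution P has higher entropy.

Intuition: The distribution closer to uniform (more spread out) has higher entropy.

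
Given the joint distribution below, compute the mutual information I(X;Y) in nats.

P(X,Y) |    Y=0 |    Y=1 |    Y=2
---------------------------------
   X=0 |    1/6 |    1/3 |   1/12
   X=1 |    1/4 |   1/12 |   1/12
0.0747 nats

Mutual information: I(X;Y) = H(X) + H(Y) - H(X,Y)

Marginals:
P(X) = (7/12, 5/12), H(X) = 0.6792 nats
P(Y) = (5/12, 5/12, 1/6), H(Y) = 1.0282 nats

Joint entropy: H(X,Y) = 1.6326 nats

I(X;Y) = 0.6792 + 1.0282 - 1.6326 = 0.0747 nats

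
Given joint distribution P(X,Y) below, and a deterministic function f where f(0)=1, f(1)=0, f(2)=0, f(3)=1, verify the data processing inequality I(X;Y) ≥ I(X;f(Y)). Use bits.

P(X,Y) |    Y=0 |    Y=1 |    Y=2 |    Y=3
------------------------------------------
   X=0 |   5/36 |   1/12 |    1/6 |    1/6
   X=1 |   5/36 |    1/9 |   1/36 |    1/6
I(X;Y) = 0.0733, I(X;f(Y)) = 0.0143, inequality holds: 0.0733 ≥ 0.0143

Data Processing Inequality: For any Markov chain X → Y → Z, we have I(X;Y) ≥ I(X;Z).

Here Z = f(Y) is a deterministic function of Y, forming X → Y → Z.

Original I(X;Y) = 0.0733 bits

After applying f:
P(X,Z) where Z=f(Y):
- P(X,Z=0) = P(X,Y=1) + P(X,Y=2)
- P(X,Z=1) = P(X,Y=0) + P(X,Y=3)

I(X;Z) = I(X;f(Y)) = 0.0143 bits

Verification: 0.0733 ≥ 0.0143 ✓

Information cannot be created by processing; the function f can only lose information about X.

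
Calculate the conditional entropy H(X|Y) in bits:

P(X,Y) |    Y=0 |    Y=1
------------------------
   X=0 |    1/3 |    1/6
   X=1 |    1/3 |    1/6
1.0000 bits

Using the chain rule: H(X|Y) = H(X,Y) - H(Y)

First, compute H(X,Y) = 1.9183 bits

Marginal P(Y) = (2/3, 1/3)
H(Y) = 0.9183 bits

H(X|Y) = H(X,Y) - H(Y) = 1.9183 - 0.9183 = 1.0000 bits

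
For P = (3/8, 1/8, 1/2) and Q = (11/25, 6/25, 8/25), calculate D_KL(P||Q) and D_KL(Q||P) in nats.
D_KL(P||Q) = 0.0817, D_KL(Q||P) = 0.0841

KL divergence is not symmetric: D_KL(P||Q) ≠ D_KL(Q||P) in general.

D_KL(P||Q) = 0.0817 nats
D_KL(Q||P) = 0.0841 nats

No, they are not equal!

This asymmetry is why KL divergence is not a true distance metric.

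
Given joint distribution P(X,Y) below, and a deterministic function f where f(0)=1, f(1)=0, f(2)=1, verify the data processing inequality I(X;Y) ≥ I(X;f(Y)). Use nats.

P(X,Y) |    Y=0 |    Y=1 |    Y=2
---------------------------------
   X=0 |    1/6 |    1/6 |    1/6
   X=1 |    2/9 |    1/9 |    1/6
I(X;Y) = 0.0096, I(X;f(Y)) = 0.0077, inequality holds: 0.0096 ≥ 0.0077

Data Processing Inequality: For any Markov chain X → Y → Z, we have I(X;Y) ≥ I(X;Z).

Here Z = f(Y) is a deterministic function of Y, forming X → Y → Z.

Original I(X;Y) = 0.0096 nats

After applying f:
P(X,Z) where Z=f(Y):
- P(X,Z=0) = P(X,Y=1)
- P(X,Z=1) = P(X,Y=0) + P(X,Y=2)

I(X;Z) = I(X;f(Y)) = 0.0077 nats

Verification: 0.0096 ≥ 0.0077 ✓

Information cannot be created by processing; the function f can only lose information about X.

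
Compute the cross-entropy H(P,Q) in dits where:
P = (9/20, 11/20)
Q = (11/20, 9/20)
0.3076 dits

Cross-entropy: H(P,Q) = -Σ p(x) log q(x)

Alternatively: H(P,Q) = H(P) + D_KL(P||Q)
H(P) = 0.2989 dits
D_KL(P||Q) = 0.0087 dits

H(P,Q) = 0.2989 + 0.0087 = 0.3076 dits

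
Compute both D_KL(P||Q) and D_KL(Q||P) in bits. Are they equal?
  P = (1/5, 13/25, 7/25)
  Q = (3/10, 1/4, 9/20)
D_KL(P||Q) = 0.2408, D_KL(Q||P) = 0.2194

KL divergence is not symmetric: D_KL(P||Q) ≠ D_KL(Q||P) in general.

D_KL(P||Q) = 0.2408 bits
D_KL(Q||P) = 0.2194 bits

No, they are not equal!

This asymmetry is why KL divergence is not a true distance metric.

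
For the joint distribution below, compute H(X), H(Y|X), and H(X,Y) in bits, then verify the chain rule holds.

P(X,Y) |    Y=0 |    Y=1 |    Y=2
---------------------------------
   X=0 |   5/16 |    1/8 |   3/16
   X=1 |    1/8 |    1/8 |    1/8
H(X,Y) = 2.4772, H(X) = 0.9544, H(Y|X) = 1.5228 (all in bits)

Chain rule: H(X,Y) = H(X) + H(Y|X)

Left side — joint entropy directly:
H(X,Y) = -Σ p(x,y) log p(x,y) = 2.4772 bits

Right side — compute H(Y|X) from the conditional distributions:
P(X) = (5/8, 3/8), so H(X) = 0.9544 bits
H(Y|X) = Σ_x P(X=x) · H(Y|X=x):
  P(Y|X=0) = (1/2, 1/5, 3/10), H(Y|X=0) = 1.4855, weight P(X=0) = 5/8
  P(Y|X=1) = (1/3, 1/3, 1/3), H(Y|X=1) = 1.5850, weight P(X=1) = 3/8
H(Y|X) = 1.5228 bits

H(X) + H(Y|X) = 0.9544 + 1.5228 = 2.4772 bits

Both sides equal 2.4772 bits. ✓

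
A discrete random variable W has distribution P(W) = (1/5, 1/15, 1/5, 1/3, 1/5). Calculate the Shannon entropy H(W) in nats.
1.5124 nats

Shannon entropy is H(X) = -Σ p(x) log p(x).

For P = (1/5, 1/15, 1/5, 1/3, 1/5):
H = -1/5 × log_e(1/5) -1/15 × log_e(1/15) -1/5 × log_e(1/5) -1/3 × log_e(1/3) -1/5 × log_e(1/5)
H = 1.5124 nats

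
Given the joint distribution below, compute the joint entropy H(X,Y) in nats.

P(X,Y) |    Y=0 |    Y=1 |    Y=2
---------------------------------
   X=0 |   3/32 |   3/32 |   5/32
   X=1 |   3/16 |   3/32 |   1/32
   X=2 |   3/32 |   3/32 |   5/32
2.1119 nats

Joint entropy is H(X,Y) = -Σ_{x,y} p(x,y) log p(x,y).

Summing over all non-zero entries:
H(X,Y) = -[3/32·log_e(3/32) + 3/32·log_e(3/32) + 5/32·log_e(5/32) + 3/16·log_e(3/16) + 3/32·log_e(3/32) + 1/32·log_e(1/32) + 3/32·log_e(3/32) + 3/32·log_e(3/32) + 5/32·log_e(5/32)]
H(X,Y) = 2.1119 nats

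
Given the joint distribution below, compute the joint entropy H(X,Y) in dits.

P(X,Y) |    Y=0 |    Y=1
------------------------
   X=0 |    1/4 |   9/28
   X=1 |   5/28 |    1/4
0.5931 dits

Joint entropy is H(X,Y) = -Σ_{x,y} p(x,y) log p(x,y).

Summing over all non-zero entries:
H(X,Y) = -[1/4·log_10(1/4) + 9/28·log_10(9/28) + 5/28·log_10(5/28) + 1/4·log_10(1/4)]
H(X,Y) = 0.5931 dits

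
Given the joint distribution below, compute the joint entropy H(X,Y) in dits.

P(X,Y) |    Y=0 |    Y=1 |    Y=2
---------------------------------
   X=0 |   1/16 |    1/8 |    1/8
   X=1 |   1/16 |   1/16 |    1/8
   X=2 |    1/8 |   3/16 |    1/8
0.9265 dits

Joint entropy is H(X,Y) = -Σ_{x,y} p(x,y) log p(x,y).

Summing over all non-zero entries:
H(X,Y) = -[1/16·log_10(1/16) + 1/8·log_10(1/8) + 1/8·log_10(1/8) + 1/16·log_10(1/16) + 1/16·log_10(1/16) + 1/8·log_10(1/8) + 1/8·log_10(1/8) + 3/16·log_10(3/16) + 1/8·log_10(1/8)]
H(X,Y) = 0.9265 dits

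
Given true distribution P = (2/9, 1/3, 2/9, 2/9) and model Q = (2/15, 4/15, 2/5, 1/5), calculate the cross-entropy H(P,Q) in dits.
0.6296 dits

Cross-entropy: H(P,Q) = -Σ p(x) log q(x)

Alternatively: H(P,Q) = H(P) + D_KL(P||Q)
H(P) = 0.5945 dits
D_KL(P||Q) = 0.0350 dits

H(P,Q) = 0.5945 + 0.0350 = 0.6296 dits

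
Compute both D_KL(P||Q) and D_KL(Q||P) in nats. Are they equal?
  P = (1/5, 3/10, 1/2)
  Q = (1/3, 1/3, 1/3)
D_KL(P||Q) = 0.0690, D_KL(Q||P) = 0.0702

KL divergence is not symmetric: D_KL(P||Q) ≠ D_KL(Q||P) in general.

D_KL(P||Q) = 0.0690 nats
D_KL(Q||P) = 0.0702 nats

No, they are not equal!

This asymmetry is why KL divergence is not a true distance metric.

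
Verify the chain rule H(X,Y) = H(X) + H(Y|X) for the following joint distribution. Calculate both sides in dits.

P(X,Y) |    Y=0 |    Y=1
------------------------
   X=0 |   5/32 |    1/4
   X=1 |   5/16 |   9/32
H(X,Y) = 0.5893, H(X) = 0.2934, H(Y|X) = 0.2959 (all in dits)

Chain rule: H(X,Y) = H(X) + H(Y|X)

Left side — joint entropy directly:
H(X,Y) = -Σ p(x,y) log p(x,y) = 0.5893 dits

Right side — compute H(Y|X) from the conditional distributions:
P(X) = (13/32, 19/32), so H(X) = 0.2934 dits
H(Y|X) = Σ_x P(X=x) · H(Y|X=x):
  P(Y|X=0) = (5/13, 8/13), H(Y|X=0) = 0.2894, weight P(X=0) = 13/32
  P(Y|X=1) = (10/19, 9/19), H(Y|X=1) = 0.3004, weight P(X=1) = 19/32
H(Y|X) = 0.2959 dits

H(X) + H(Y|X) = 0.2934 + 0.2959 = 0.5893 dits

Both sides equal 0.5893 dits. ✓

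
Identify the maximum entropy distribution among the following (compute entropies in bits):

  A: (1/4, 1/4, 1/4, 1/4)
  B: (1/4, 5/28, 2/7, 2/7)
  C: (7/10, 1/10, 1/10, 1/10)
A

For a discrete distribution over n outcomes, entropy is maximized by the uniform distribution.

Computing entropies:
H(A) = 2.0000 bits
H(B) = 1.9766 bits
H(C) = 1.3568 bits

The uniform distribution (where all probabilities equal 1/4) achieves the maximum entropy of log_2(4) = 2.0000 bits.

Distribution A has the highest entropy.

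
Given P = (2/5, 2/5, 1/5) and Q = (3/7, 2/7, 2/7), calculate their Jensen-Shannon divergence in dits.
0.0038 dits

Jensen-Shannon divergence is:
JSD(P||Q) = 0.5 × D_KL(P||M) + 0.5 × D_KL(Q||M)
where M = 0.5 × (P + Q) is the mixture distribution.

M = 0.5 × (2/5, 2/5, 1/5) + 0.5 × (3/7, 2/7, 2/7) = (0.414286, 12/35, 0.242857)

D_KL(P||M) = 0.0038 dits
D_KL(Q||M) = 0.0039 dits

JSD(P||Q) = 0.5 × 0.0038 + 0.5 × 0.0039 = 0.0038 dits

Unlike KL divergence, JSD is symmetric and bounded: 0 ≤ JSD ≤ log(2).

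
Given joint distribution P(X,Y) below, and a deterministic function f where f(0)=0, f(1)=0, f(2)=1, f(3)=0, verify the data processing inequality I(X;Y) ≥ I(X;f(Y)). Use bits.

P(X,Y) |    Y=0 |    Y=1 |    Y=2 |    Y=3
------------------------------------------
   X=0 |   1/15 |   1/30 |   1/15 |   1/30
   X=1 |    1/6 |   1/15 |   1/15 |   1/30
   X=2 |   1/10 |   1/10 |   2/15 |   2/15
I(X;Y) = 0.0685, I(X;f(Y)) = 0.0095, inequality holds: 0.0685 ≥ 0.0095

Data Processing Inequality: For any Markov chain X → Y → Z, we have I(X;Y) ≥ I(X;Z).

Here Z = f(Y) is a deterministic function of Y, forming X → Y → Z.

Original I(X;Y) = 0.0685 bits

After applying f:
P(X,Z) where Z=f(Y):
- P(X,Z=0) = P(X,Y=0) + P(X,Y=1) + P(X,Y=3)
- P(X,Z=1) = P(X,Y=2)

I(X;Z) = I(X;f(Y)) = 0.0095 bits

Verification: 0.0685 ≥ 0.0095 ✓

Information cannot be created by processing; the function f can only lose information about X.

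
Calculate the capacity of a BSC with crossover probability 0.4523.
0.0066 bits

For a binary symmetric channel (BSC) with error probability p:
Capacity C = 1 - H(p) bits per symbol

where H(p) = -p log₂(p) - (1-p) log₂(1-p) is the binary entropy function.

H(0.4523) = 0.9934 bits
C = 1 - 0.9934 = 0.0066 bits per symbol

This means we can reliably transmit up to 0.0066 bits of information per channel use.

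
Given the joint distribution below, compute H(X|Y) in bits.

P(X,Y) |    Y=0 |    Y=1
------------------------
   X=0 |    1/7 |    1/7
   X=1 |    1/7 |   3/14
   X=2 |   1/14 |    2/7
1.5274 bits

Using the chain rule: H(X|Y) = H(X,Y) - H(Y)

First, compute H(X,Y) = 2.4677 bits

Marginal P(Y) = (5/14, 9/14)
H(Y) = 0.9403 bits

H(X|Y) = H(X,Y) - H(Y) = 2.4677 - 0.9403 = 1.5274 bits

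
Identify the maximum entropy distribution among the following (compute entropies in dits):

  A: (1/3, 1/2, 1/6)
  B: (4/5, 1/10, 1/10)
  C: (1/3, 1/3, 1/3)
C

For a discrete distribution over n outcomes, entropy is maximized by the uniform distribution.

Computing entropies:
H(A) = 0.4392 dits
H(B) = 0.2775 dits
H(C) = 0.4771 dits

The uniform distribution (where all probabilities equal 1/3) achieves the maximum entropy of log_10(3) = 0.4771 dits.

Distribution C has the highest entropy.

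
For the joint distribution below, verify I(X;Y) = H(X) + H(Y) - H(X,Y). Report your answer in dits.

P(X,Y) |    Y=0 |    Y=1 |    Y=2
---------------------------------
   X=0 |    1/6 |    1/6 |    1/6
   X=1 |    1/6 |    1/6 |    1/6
I(X;Y) = 0.0000 dits

Mutual information has multiple equivalent forms:
- I(X;Y) = H(X) - H(X|Y)
- I(X;Y) = H(Y) - H(Y|X)
- I(X;Y) = H(X) + H(Y) - H(X,Y)

Computing all quantities:
H(X) = 0.3010, H(Y) = 0.4771, H(X,Y) = 0.7782
H(X|Y) = 0.3010, H(Y|X) = 0.4771

Verification:
H(X) - H(X|Y) = 0.3010 - 0.3010 = 0.0000
H(Y) - H(Y|X) = 0.4771 - 0.4771 = 0.0000
H(X) + H(Y) - H(X,Y) = 0.3010 + 0.4771 - 0.7782 = 0.0000

All forms give I(X;Y) = 0.0000 dits. ✓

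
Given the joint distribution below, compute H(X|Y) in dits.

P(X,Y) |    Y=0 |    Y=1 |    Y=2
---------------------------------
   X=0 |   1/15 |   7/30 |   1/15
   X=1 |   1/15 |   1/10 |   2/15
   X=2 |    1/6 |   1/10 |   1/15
0.4401 dits

Using the chain rule: H(X|Y) = H(X,Y) - H(Y)

First, compute H(X,Y) = 0.9075 dits

Marginal P(Y) = (3/10, 13/30, 4/15)
H(Y) = 0.4673 dits

H(X|Y) = H(X,Y) - H(Y) = 0.9075 - 0.4673 = 0.4401 dits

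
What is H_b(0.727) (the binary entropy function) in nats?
0.5862 nats

The binary entropy function is:
H(p) = -p log(p) - (1-p) log(1-p)

H(0.727) = -0.727 × log_e(0.727) - 0.273 × log_e(0.273)
H(0.727) = 0.5862 nats

Note: Binary entropy is maximized at p=0.5 (H=1 bit) and minimized at p=0 or p=1 (H=0).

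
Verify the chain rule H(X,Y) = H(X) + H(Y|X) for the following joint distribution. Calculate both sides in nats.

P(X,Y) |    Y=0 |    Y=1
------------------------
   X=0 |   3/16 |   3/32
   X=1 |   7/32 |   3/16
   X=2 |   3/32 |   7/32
H(X,Y) = 1.7365, H(X) = 1.0862, H(Y|X) = 0.6503 (all in nats)

Chain rule: H(X,Y) = H(X) + H(Y|X)

Left side — joint entropy directly:
H(X,Y) = -Σ p(x,y) log p(x,y) = 1.7365 nats

Right side — compute H(Y|X) from the conditional distributions:
P(X) = (9/32, 13/32, 5/16), so H(X) = 1.0862 nats
H(Y|X) = Σ_x P(X=x) · H(Y|X=x):
  P(Y|X=0) = (2/3, 1/3), H(Y|X=0) = 0.6365, weight P(X=0) = 9/32
  P(Y|X=1) = (7/13, 6/13), H(Y|X=1) = 0.6902, weight P(X=1) = 13/32
  P(Y|X=2) = (3/10, 7/10), H(Y|X=2) = 0.6109, weight P(X=2) = 5/16
H(Y|X) = 0.6503 nats

H(X) + H(Y|X) = 1.0862 + 0.6503 = 1.7365 nats

Both sides equal 1.7365 nats. ✓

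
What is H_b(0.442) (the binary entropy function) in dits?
0.2981 dits

The binary entropy function is:
H(p) = -p log(p) - (1-p) log(1-p)

H(0.442) = -0.442 × log_10(0.442) - 0.558 × log_10(0.558)
H(0.442) = 0.2981 dits

Note: Binary entropy is maximized at p=0.5 (H=1 bit) and minimized at p=0 or p=1 (H=0).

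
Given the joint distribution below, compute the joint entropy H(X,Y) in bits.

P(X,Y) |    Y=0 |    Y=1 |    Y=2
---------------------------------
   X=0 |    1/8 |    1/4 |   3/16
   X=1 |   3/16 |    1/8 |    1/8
2.5306 bits

Joint entropy is H(X,Y) = -Σ_{x,y} p(x,y) log p(x,y).

Summing over all non-zero entries:
H(X,Y) = -[1/8·log_2(1/8) + 1/4·log_2(1/4) + 3/16·log_2(3/16) + 3/16·log_2(3/16) + 1/8·log_2(1/8) + 1/8·log_2(1/8)]
H(X,Y) = 2.5306 bits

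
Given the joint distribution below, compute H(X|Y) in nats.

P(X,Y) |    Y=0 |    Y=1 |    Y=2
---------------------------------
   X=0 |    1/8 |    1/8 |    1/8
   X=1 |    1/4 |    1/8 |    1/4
0.6507 nats

Using the chain rule: H(X|Y) = H(X,Y) - H(Y)

First, compute H(X,Y) = 1.7329 nats

Marginal P(Y) = (3/8, 1/4, 3/8)
H(Y) = 1.0822 nats

H(X|Y) = H(X,Y) - H(Y) = 1.7329 - 1.0822 = 0.6507 nats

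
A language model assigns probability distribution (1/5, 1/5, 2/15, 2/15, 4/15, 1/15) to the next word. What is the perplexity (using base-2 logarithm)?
5.5516

Perplexity is 2^H (or exp(H) for natural log).

First, H = -Σ p log p = 2.4729 bits
Perplexity = 2^2.4729 = 5.5516

Interpretation: The model's uncertainty is equivalent to choosing uniformly among 5.6 options.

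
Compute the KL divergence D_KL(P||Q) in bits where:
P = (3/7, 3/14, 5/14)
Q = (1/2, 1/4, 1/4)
0.0408 bits

KL divergence: D_KL(P||Q) = Σ p(x) log(p(x)/q(x))

Computing term by term:
  x=0: 3/7 × log_2[(3/7)/(1/2)] = 3/7 × -0.2224 = -0.0953
  x=1: 3/14 × log_2[(3/14)/(1/4)] = 3/14 × -0.2224 = -0.0477
  x=2: 5/14 × log_2[(5/14)/(1/4)] = 5/14 × 0.5146 = 0.1838

D_KL(P||Q) = 0.0408 bits

Note: KL divergence is always non-negative and equals 0 iff P = Q.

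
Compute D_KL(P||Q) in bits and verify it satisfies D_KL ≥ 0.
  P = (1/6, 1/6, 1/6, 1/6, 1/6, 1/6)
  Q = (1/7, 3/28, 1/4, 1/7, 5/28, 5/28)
0.0497 bits

KL divergence satisfies the Gibbs inequality: D_KL(P||Q) ≥ 0 for all distributions P, Q.

D_KL(P||Q) = Σ p(x) log(p(x)/q(x))
Term by term:
  x=0: 1/6 × log_2[(1/6)/(1/7)] = 0.0371
  x=1: 1/6 × log_2[(1/6)/(3/28)] = 0.1062
  x=2: 1/6 × log_2[(1/6)/(1/4)] = -0.0975
  x=3: 1/6 × log_2[(1/6)/(1/7)] = 0.0371
  x=4: 1/6 × log_2[(1/6)/(5/28)] = -0.0166
  x=5: 1/6 × log_2[(1/6)/(5/28)] = -0.0166
D_KL(P||Q) = 0.0497 bits

D_KL(P||Q) = 0.0497 ≥ 0 ✓

This non-negativity is a fundamental property: relative entropy cannot be negative because it measures how different Q is from P.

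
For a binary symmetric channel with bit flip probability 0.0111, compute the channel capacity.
0.9120 bits

For a binary symmetric channel (BSC) with error probability p:
Capacity C = 1 - H(p) bits per symbol

where H(p) = -p log₂(p) - (1-p) log₂(1-p) is the binary entropy function.

H(0.0111) = 0.0880 bits
C = 1 - 0.0880 = 0.9120 bits per symbol

This means we can reliably transmit up to 0.9120 bits of information per channel use.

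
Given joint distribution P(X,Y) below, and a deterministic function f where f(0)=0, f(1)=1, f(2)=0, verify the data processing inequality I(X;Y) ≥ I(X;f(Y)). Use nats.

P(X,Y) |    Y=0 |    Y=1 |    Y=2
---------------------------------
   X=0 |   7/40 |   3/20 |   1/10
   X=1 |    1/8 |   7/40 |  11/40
I(X;Y) = 0.0363, I(X;f(Y)) = 0.0013, inequality holds: 0.0363 ≥ 0.0013

Data Processing Inequality: For any Markov chain X → Y → Z, we have I(X;Y) ≥ I(X;Z).

Here Z = f(Y) is a deterministic function of Y, forming X → Y → Z.

Original I(X;Y) = 0.0363 nats

After applying f:
P(X,Z) where Z=f(Y):
- P(X,Z=0) = P(X,Y=0) + P(X,Y=2)
- P(X,Z=1) = P(X,Y=1)

I(X;Z) = I(X;f(Y)) = 0.0013 nats

Verification: 0.0363 ≥ 0.0013 ✓

Information cannot be created by processing; the function f can only lose information about X.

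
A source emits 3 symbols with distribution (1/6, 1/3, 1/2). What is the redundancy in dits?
0.0379 dits

Redundancy measures how far a source is from maximum entropy:
R = H_max - H(X)

Maximum entropy for 3 symbols: H_max = log_10(3) = 0.4771 dits
Actual entropy: H(X) = 0.4392 dits
Redundancy: R = 0.4771 - 0.4392 = 0.0379 dits

This redundancy represents potential for compression: the source could be compressed by 0.0379 dits per symbol.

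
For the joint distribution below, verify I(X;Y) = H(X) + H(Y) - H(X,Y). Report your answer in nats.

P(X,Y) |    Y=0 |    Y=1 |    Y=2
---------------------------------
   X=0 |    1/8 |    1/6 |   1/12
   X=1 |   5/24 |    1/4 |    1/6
I(X;Y) = 0.0015 nats

Mutual information has multiple equivalent forms:
- I(X;Y) = H(X) - H(X|Y)
- I(X;Y) = H(Y) - H(Y|X)
- I(X;Y) = H(X) + H(Y) - H(X,Y)

Computing all quantities:
H(X) = 0.6616, H(Y) = 1.0776, H(X,Y) = 1.7376
H(X|Y) = 0.6601, H(Y|X) = 1.0761

Verification:
H(X) - H(X|Y) = 0.6616 - 0.6601 = 0.0015
H(Y) - H(Y|X) = 1.0776 - 1.0761 = 0.0015
H(X) + H(Y) - H(X,Y) = 0.6616 + 1.0776 - 1.7376 = 0.0015

All forms give I(X;Y) = 0.0015 nats. ✓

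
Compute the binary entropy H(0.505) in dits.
0.3010 dits

The binary entropy function is:
H(p) = -p log(p) - (1-p) log(1-p)

H(0.505) = -0.505 × log_10(0.505) - 0.495 × log_10(0.495)
H(0.505) = 0.3010 dits

Note: Binary entropy is maximized at p=0.5 (H=1 bit) and minimized at p=0 or p=1 (H=0).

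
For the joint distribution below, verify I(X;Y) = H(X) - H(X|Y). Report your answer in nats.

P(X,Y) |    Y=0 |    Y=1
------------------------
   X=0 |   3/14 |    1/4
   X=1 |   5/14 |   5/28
I(X;Y) = 0.0215 nats

Mutual information has multiple equivalent forms:
- I(X;Y) = H(X) - H(X|Y)
- I(X;Y) = H(Y) - H(Y|X)
- I(X;Y) = H(X) + H(Y) - H(X,Y)

Computing all quantities:
H(X) = 0.6906, H(Y) = 0.6829, H(X,Y) = 1.3520
H(X|Y) = 0.6691, H(Y|X) = 0.6614

Verification:
H(X) - H(X|Y) = 0.6906 - 0.6691 = 0.0215
H(Y) - H(Y|X) = 0.6829 - 0.6614 = 0.0215
H(X) + H(Y) - H(X,Y) = 0.6906 + 0.6829 - 1.3520 = 0.0215

All forms give I(X;Y) = 0.0215 nats. ✓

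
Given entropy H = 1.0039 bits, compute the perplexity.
2.0054

Perplexity is 2^H (or exp(H) for natural log).

H = 1.0039 bits
Perplexity = 2^1.0039 = 2.0054

Interpretation: The model's uncertainty is equivalent to choosing uniformly among 2.0 options.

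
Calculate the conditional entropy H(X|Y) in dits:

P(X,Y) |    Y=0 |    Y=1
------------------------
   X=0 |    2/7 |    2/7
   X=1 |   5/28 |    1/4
0.2951 dits

Using the chain rule: H(X|Y) = H(X,Y) - H(Y)

First, compute H(X,Y) = 0.5950 dits

Marginal P(Y) = (13/28, 15/28)
H(Y) = 0.2999 dits

H(X|Y) = H(X,Y) - H(Y) = 0.5950 - 0.2999 = 0.2951 dits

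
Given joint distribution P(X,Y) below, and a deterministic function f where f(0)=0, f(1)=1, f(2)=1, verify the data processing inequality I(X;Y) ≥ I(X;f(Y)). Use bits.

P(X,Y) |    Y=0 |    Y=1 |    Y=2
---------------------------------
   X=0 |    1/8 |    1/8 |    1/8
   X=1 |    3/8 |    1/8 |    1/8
I(X;Y) = 0.0488, I(X;f(Y)) = 0.0488, inequality holds: 0.0488 ≥ 0.0488

Data Processing Inequality: For any Markov chain X → Y → Z, we have I(X;Y) ≥ I(X;Z).

Here Z = f(Y) is a deterministic function of Y, forming X → Y → Z.

Original I(X;Y) = 0.0488 bits

After applying f:
P(X,Z) where Z=f(Y):
- P(X,Z=0) = P(X,Y=0)
- P(X,Z=1) = P(X,Y=1) + P(X,Y=2)

I(X;Z) = I(X;f(Y)) = 0.0488 bits

Verification: 0.0488 ≥ 0.0488 ✓

Information cannot be created by processing; the function f can only lose information about X.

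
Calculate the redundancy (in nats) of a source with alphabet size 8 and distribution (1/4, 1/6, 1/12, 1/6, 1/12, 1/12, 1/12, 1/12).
0.1002 nats

Redundancy measures how far a source is from maximum entropy:
R = H_max - H(X)

Maximum entropy for 8 symbols: H_max = log_e(8) = 2.0794 nats
Actual entropy: H(X) = 1.9792 nats
Redundancy: R = 2.0794 - 1.9792 = 0.1002 nats

This redundancy represents potential for compression: the source could be compressed by 0.1002 nats per symbol.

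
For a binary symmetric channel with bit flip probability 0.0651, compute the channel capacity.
0.6526 bits

For a binary symmetric channel (BSC) with error probability p:
Capacity C = 1 - H(p) bits per symbol

where H(p) = -p log₂(p) - (1-p) log₂(1-p) is the binary entropy function.

H(0.0651) = 0.3474 bits
C = 1 - 0.3474 = 0.6526 bits per symbol

This means we can reliably transmit up to 0.6526 bits of information per channel use.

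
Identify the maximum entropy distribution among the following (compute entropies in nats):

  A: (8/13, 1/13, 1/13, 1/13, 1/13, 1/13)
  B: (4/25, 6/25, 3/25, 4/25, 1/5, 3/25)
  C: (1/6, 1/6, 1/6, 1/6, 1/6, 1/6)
C

For a discrete distribution over n outcomes, entropy is maximized by the uniform distribution.

Computing entropies:
H(A) = 1.2853 nats
H(B) = 1.7597 nats
H(C) = 1.7918 nats

The uniform distribution (where all probabilities equal 1/6) achieves the maximum entropy of log_e(6) = 1.7918 nats.

Distribution C has the highest entropy.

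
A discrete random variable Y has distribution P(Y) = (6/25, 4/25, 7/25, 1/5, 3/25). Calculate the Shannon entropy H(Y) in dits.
0.6812 dits

Shannon entropy is H(X) = -Σ p(x) log p(x).

For P = (6/25, 4/25, 7/25, 1/5, 3/25):
H = -6/25 × log_10(6/25) -4/25 × log_10(4/25) -7/25 × log_10(7/25) -1/5 × log_10(1/5) -3/25 × log_10(3/25)
H = 0.6812 dits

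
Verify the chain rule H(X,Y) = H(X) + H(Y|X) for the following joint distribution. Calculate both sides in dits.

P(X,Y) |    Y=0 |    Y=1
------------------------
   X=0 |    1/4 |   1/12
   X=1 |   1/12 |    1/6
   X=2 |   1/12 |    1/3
H(X,Y) = 0.7090, H(X) = 0.4680, H(Y|X) = 0.2411 (all in dits)

Chain rule: H(X,Y) = H(X) + H(Y|X)

Left side — joint entropy directly:
H(X,Y) = -Σ p(x,y) log p(x,y) = 0.7090 dits

Right side — compute H(Y|X) from the conditional distributions:
P(X) = (1/3, 1/4, 5/12), so H(X) = 0.4680 dits
H(Y|X) = Σ_x P(X=x) · H(Y|X=x):
  P(Y|X=0) = (3/4, 1/4), H(Y|X=0) = 0.2442, weight P(X=0) = 1/3
  P(Y|X=1) = (1/3, 2/3), H(Y|X=1) = 0.2764, weight P(X=1) = 1/4
  P(Y|X=2) = (1/5, 4/5), H(Y|X=2) = 0.2173, weight P(X=2) = 5/12
H(Y|X) = 0.2411 dits

H(X) + H(Y|X) = 0.4680 + 0.2411 = 0.7090 dits

Both sides equal 0.7090 dits. ✓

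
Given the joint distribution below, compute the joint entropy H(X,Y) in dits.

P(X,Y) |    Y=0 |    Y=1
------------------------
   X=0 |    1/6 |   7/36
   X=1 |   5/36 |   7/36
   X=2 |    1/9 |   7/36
0.7697 dits

Joint entropy is H(X,Y) = -Σ_{x,y} p(x,y) log p(x,y).

Summing over all non-zero entries:
H(X,Y) = -[1/6·log_10(1/6) + 7/36·log_10(7/36) + 5/36·log_10(5/36) + 7/36·log_10(7/36) + 1/9·log_10(1/9) + 7/36·log_10(7/36)]
H(X,Y) = 0.7697 dits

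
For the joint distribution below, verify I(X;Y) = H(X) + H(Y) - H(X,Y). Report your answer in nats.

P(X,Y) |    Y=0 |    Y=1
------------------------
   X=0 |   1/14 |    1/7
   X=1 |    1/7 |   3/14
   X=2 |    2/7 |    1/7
I(X;Y) = 0.0436 nats

Mutual information has multiple equivalent forms:
- I(X;Y) = H(X) - H(X|Y)
- I(X;Y) = H(Y) - H(Y|X)
- I(X;Y) = H(X) + H(Y) - H(X,Y)

Computing all quantities:
H(X) = 1.0609, H(Y) = 0.6931, H(X,Y) = 1.7105
H(X|Y) = 1.0173, H(Y|X) = 0.6495

Verification:
H(X) - H(X|Y) = 1.0609 - 1.0173 = 0.0436
H(Y) - H(Y|X) = 0.6931 - 0.6495 = 0.0436
H(X) + H(Y) - H(X,Y) = 1.0609 + 0.6931 - 1.7105 = 0.0436

All forms give I(X;Y) = 0.0436 nats. ✓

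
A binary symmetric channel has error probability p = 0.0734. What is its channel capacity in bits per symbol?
0.6215 bits

For a binary symmetric channel (BSC) with error probability p:
Capacity C = 1 - H(p) bits per symbol

where H(p) = -p log₂(p) - (1-p) log₂(1-p) is the binary entropy function.

H(0.0734) = 0.3785 bits
C = 1 - 0.3785 = 0.6215 bits per symbol

This means we can reliably transmit up to 0.6215 bits of information per channel use.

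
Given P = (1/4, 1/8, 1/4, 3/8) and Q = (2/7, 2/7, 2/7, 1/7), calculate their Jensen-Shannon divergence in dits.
0.0192 dits

Jensen-Shannon divergence is:
JSD(P||Q) = 0.5 × D_KL(P||M) + 0.5 × D_KL(Q||M)
where M = 0.5 × (P + Q) is the mixture distribution.

M = 0.5 × (1/4, 1/8, 1/4, 3/8) + 0.5 × (2/7, 2/7, 2/7, 1/7) = (0.267857, 0.205357, 0.267857, 0.258929)

D_KL(P||M) = 0.0184 dits
D_KL(Q||M) = 0.0201 dits

JSD(P||Q) = 0.5 × 0.0184 + 0.5 × 0.0201 = 0.0192 dits

Unlike KL divergence, JSD is symmetric and bounded: 0 ≤ JSD ≤ log(2).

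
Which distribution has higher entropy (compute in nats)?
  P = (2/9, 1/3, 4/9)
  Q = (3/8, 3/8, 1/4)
Q

Computing entropies in nats:
H(P) = 1.0609
H(Q) = 1.0822

Distribution Q has higher entropy.

Intuition: The distribution closer to uniform (more spread out) has higher entropy.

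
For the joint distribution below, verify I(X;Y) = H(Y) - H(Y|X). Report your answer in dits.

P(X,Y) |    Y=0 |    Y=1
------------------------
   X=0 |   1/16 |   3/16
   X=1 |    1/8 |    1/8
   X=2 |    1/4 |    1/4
I(X;Y) = 0.0108 dits

Mutual information has multiple equivalent forms:
- I(X;Y) = H(X) - H(X|Y)
- I(X;Y) = H(Y) - H(Y|X)
- I(X;Y) = H(X) + H(Y) - H(X,Y)

Computing all quantities:
H(X) = 0.4515, H(Y) = 0.2976, H(X,Y) = 0.7384
H(X|Y) = 0.4407, H(Y|X) = 0.2868

Verification:
H(X) - H(X|Y) = 0.4515 - 0.4407 = 0.0108
H(Y) - H(Y|X) = 0.2976 - 0.2868 = 0.0108
H(X) + H(Y) - H(X,Y) = 0.4515 + 0.2976 - 0.7384 = 0.0108

All forms give I(X;Y) = 0.0108 dits. ✓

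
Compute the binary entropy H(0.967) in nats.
0.1450 nats

The binary entropy function is:
H(p) = -p log(p) - (1-p) log(1-p)

H(0.967) = -0.967 × log_e(0.967) - 0.033 × log_e(0.033)
H(0.967) = 0.1450 nats

Note: Binary entropy is maximized at p=0.5 (H=1 bit) and minimized at p=0 or p=1 (H=0).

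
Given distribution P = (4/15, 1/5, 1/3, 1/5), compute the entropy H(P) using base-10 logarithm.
0.5917 dits

Shannon entropy is H(X) = -Σ p(x) log p(x).

For P = (4/15, 1/5, 1/3, 1/5):
H = -4/15 × log_10(4/15) -1/5 × log_10(1/5) -1/3 × log_10(1/3) -1/5 × log_10(1/5)
H = 0.5917 dits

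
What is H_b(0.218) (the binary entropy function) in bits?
0.7565 bits

The binary entropy function is:
H(p) = -p log(p) - (1-p) log(1-p)

H(0.218) = -0.218 × log_2(0.218) - 0.782 × log_2(0.782)
H(0.218) = 0.7565 bits

Note: Binary entropy is maximized at p=0.5 (H=1 bit) and minimized at p=0 or p=1 (H=0).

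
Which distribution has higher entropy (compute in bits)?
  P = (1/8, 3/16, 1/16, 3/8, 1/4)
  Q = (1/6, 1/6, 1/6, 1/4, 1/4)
Q

Computing entropies in bits:
H(P) = 2.1085
H(Q) = 2.2925

Distribution Q has higher entropy.

Intuition: The distribution closer to uniform (more spread out) has higher entropy.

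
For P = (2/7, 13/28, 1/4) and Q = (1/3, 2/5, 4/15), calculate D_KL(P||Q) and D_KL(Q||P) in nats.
D_KL(P||Q) = 0.0090, D_KL(Q||P) = 0.0090

KL divergence is not symmetric: D_KL(P||Q) ≠ D_KL(Q||P) in general.

D_KL(P||Q) = 0.0090 nats
D_KL(Q||P) = 0.0090 nats

In this case they happen to be equal (to 4 decimal places).

This asymmetry is why KL divergence is not a true distance metric.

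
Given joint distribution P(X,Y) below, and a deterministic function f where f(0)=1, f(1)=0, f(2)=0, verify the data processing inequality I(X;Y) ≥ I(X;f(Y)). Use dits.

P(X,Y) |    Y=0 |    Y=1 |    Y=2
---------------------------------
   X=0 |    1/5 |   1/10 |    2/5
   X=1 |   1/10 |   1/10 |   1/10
I(X;Y) = 0.0135, I(X;f(Y)) = 0.0005, inequality holds: 0.0135 ≥ 0.0005

Data Processing Inequality: For any Markov chain X → Y → Z, we have I(X;Y) ≥ I(X;Z).

Here Z = f(Y) is a deterministic function of Y, forming X → Y → Z.

Original I(X;Y) = 0.0135 dits

After applying f:
P(X,Z) where Z=f(Y):
- P(X,Z=0) = P(X,Y=1) + P(X,Y=2)
- P(X,Z=1) = P(X,Y=0)

I(X;Z) = I(X;f(Y)) = 0.0005 dits

Verification: 0.0135 ≥ 0.0005 ✓

Information cannot be created by processing; the function f can only lose information about X.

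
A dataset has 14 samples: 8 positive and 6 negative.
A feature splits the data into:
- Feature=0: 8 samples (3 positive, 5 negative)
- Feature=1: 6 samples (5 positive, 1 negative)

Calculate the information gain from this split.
0.1613 bits

Information Gain = H(Y) - H(Y|Feature)

Before split:
P(positive) = 8/14 = 0.5714
H(Y) = 0.9852 bits

After split:
Feature=0: H = 0.9544 bits (weight = 8/14)
Feature=1: H = 0.6500 bits (weight = 6/14)
H(Y|Feature) = (8/14)×0.9544 + (6/14)×0.6500 = 0.8240 bits

Information Gain = 0.9852 - 0.8240 = 0.1613 bits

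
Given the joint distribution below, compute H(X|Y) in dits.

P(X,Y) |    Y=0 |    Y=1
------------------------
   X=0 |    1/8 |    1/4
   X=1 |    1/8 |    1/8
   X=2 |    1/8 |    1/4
0.4653 dits

Using the chain rule: H(X|Y) = H(X,Y) - H(Y)

First, compute H(X,Y) = 0.7526 dits

Marginal P(Y) = (3/8, 5/8)
H(Y) = 0.2873 dits

H(X|Y) = H(X,Y) - H(Y) = 0.7526 - 0.2873 = 0.4653 dits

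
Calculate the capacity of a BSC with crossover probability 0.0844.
0.5825 bits

For a binary symmetric channel (BSC) with error probability p:
Capacity C = 1 - H(p) bits per symbol

where H(p) = -p log₂(p) - (1-p) log₂(1-p) is the binary entropy function.

H(0.0844) = 0.4175 bits
C = 1 - 0.4175 = 0.5825 bits per symbol

This means we can reliably transmit up to 0.5825 bits of information per channel use.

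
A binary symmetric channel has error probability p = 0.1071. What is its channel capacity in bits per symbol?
0.5089 bits

For a binary symmetric channel (BSC) with error probability p:
Capacity C = 1 - H(p) bits per symbol

where H(p) = -p log₂(p) - (1-p) log₂(1-p) is the binary entropy function.

H(0.1071) = 0.4911 bits
C = 1 - 0.4911 = 0.5089 bits per symbol

This means we can reliably transmit up to 0.5089 bits of information per channel use.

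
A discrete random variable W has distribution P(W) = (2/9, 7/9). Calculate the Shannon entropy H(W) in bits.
0.7642 bits

Shannon entropy is H(X) = -Σ p(x) log p(x).

For P = (2/9, 7/9):
H = -2/9 × log_2(2/9) -7/9 × log_2(7/9)
H = 0.7642 bits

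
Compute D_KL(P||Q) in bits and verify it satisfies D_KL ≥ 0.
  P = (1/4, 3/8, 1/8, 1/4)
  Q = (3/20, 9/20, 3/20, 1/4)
0.0527 bits

KL divergence satisfies the Gibbs inequality: D_KL(P||Q) ≥ 0 for all distributions P, Q.

D_KL(P||Q) = Σ p(x) log(p(x)/q(x))
Term by term:
  x=0: 1/4 × log_2[(1/4)/(3/20)] = 0.1842
  x=1: 3/8 × log_2[(3/8)/(9/20)] = -0.0986
  x=2: 1/8 × log_2[(1/8)/(3/20)] = -0.0329
  x=3: 1/4 × log_2[(1/4)/(1/4)] = 0.0000
D_KL(P||Q) = 0.0527 bits

D_KL(P||Q) = 0.0527 ≥ 0 ✓

This non-negativity is a fundamental property: relative entropy cannot be negative because it measures how different Q is from P.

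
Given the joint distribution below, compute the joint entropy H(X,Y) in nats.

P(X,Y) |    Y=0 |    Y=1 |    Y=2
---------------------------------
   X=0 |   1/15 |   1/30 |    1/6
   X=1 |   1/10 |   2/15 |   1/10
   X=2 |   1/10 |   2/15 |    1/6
2.1192 nats

Joint entropy is H(X,Y) = -Σ_{x,y} p(x,y) log p(x,y).

Summing over all non-zero entries:
H(X,Y) = -[1/15·log_e(1/15) + 1/30·log_e(1/30) + 1/6·log_e(1/6) + 1/10·log_e(1/10) + 2/15·log_e(2/15) + 1/10·log_e(1/10) + 1/10·log_e(1/10) + 2/15·log_e(2/15) + 1/6·log_e(1/6)]
H(X,Y) = 2.1192 nats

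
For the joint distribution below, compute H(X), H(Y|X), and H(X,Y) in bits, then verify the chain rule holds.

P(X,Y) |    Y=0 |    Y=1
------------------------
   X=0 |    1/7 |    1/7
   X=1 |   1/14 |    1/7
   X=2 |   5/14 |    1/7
H(X,Y) = 2.4067, H(X) = 1.4926, H(Y|X) = 0.9141 (all in bits)

Chain rule: H(X,Y) = H(X) + H(Y|X)

Left side — joint entropy directly:
H(X,Y) = -Σ p(x,y) log p(x,y) = 2.4067 bits

Right side — compute H(Y|X) from the conditional distributions:
P(X) = (2/7, 3/14, 1/2), so H(X) = 1.4926 bits
H(Y|X) = Σ_x P(X=x) · H(Y|X=x):
  P(Y|X=0) = (1/2, 1/2), H(Y|X=0) = 1.0000, weight P(X=0) = 2/7
  P(Y|X=1) = (1/3, 2/3), H(Y|X=1) = 0.9183, weight P(X=1) = 3/14
  P(Y|X=2) = (5/7, 2/7), H(Y|X=2) = 0.8631, weight P(X=2) = 1/2
H(Y|X) = 0.9141 bits

H(X) + H(Y|X) = 1.4926 + 0.9141 = 2.4067 bits

Both sides equal 2.4067 bits. ✓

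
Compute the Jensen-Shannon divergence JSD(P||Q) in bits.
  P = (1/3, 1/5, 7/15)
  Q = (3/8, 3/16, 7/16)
0.0014 bits

Jensen-Shannon divergence is:
JSD(P||Q) = 0.5 × D_KL(P||M) + 0.5 × D_KL(Q||M)
where M = 0.5 × (P + Q) is the mixture distribution.

M = 0.5 × (1/3, 1/5, 7/15) + 0.5 × (3/8, 3/16, 7/16) = (0.354167, 0.19375, 0.452083)

D_KL(P||M) = 0.0014 bits
D_KL(Q||M) = 0.0014 bits

JSD(P||Q) = 0.5 × 0.0014 + 0.5 × 0.0014 = 0.0014 bits

Unlike KL divergence, JSD is symmetric and bounded: 0 ≤ JSD ≤ log(2).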